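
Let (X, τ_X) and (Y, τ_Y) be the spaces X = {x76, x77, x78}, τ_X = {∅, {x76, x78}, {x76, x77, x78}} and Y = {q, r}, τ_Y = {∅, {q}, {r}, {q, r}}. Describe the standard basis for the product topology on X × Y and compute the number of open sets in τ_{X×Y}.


Basis B = {∅ × ∅, {x76, x78} × {q}, {x76, x78} × {r}, {x76, x77, x78} × {q}, {x76, x77, x78} × {r}, {x76, x78} × {q, r}, {x76, x77, x78} × {q, r}}; |τ_{X×Y}| = 9.

Enumerate products U × V with U ∈ τ_X, V ∈ τ_Y (deduplicated):
  ∅ × ∅ = {} (∅)
  {x76, x78} × {q} = {(x76,q), (x78,q)}
  {x76, x78} × {r} = {(x76,r), (x78,r)}
  {x76, x77, x78} × {q} = {(x76,q), (x77,q), (x78,q)}
  {x76, x77, x78} × {r} = {(x76,r), (x77,r), (x78,r)}
  {x76, x78} × {q, r} = {(x76,q), (x76,r), (x78,q), (x78,r)}
  {x76, x77, x78} × {q, r} = {(x76,q), (x76,r), (x77,q), (x77,r), (x78,q), (x78,r)}
These 7 distinct sets form the basis B.
Close under arbitrary unions to get τ_{X×Y}; counting gives |τ_{X×Y}| = 9.


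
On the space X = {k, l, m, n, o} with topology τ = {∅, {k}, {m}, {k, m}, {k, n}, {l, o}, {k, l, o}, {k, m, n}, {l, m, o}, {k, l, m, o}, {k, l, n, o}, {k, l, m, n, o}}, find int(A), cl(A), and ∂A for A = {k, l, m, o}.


int(A) = {k, l, m, o}, cl(A) = {k, l, m, n, o}, ∂A = {n}.

Closed sets in (X, τ) are complements of opens:
  closed(X, τ) = {∅, {m}, {n}, {k, n}, {l, o}, {m, n}, {k, m, n}, {l, m, o}, {l, n, o}, {k, l, n, o}, {l, m, n, o}, {k, l, m, n, o}}.
int(A) = ⋃ {U ∈ τ : U ⊆ A}. Opens contained in A: ∅, {k}, {m}, {k, m}, {l, o}, {k, l, o}, {l, m, o}, {k, l, m, o}.
Taking the union of these: int(A) = {k, l, m, o}.
cl(A) = ⋂ {C closed : A ⊆ C}. Closed sets containing A: {k, l, m, n, o}.
Intersecting these: cl(A) = {k, l, m, n, o}.
∂A = cl(A) ∖ int(A) = {k, l, m, n, o} ∖ {k, l, m, o} = {n}.


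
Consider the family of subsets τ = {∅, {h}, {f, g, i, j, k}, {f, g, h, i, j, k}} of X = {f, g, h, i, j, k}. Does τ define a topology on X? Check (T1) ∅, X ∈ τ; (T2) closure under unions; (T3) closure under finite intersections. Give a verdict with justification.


τ IS a topology on X.

Axiom (T1): ∅ ∈ τ? Yes; X ∈ τ? Yes.
Axiom (T2/T3): check pairwise unions and intersections of members of τ.
All pairwise intersections and unions checked — each lies in τ. Therefore τ satisfies (T1), (T2), (T3): it IS a topology on X.


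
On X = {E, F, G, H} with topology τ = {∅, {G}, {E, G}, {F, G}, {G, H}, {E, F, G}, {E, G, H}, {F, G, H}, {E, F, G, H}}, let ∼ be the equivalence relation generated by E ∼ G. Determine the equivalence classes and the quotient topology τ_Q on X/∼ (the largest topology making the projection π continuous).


X/∼ = {[E=G], [F], [H]}; |τ_Q| = 5.

Equivalence classes: [E=G], [F], [H].
Quotient map π: X → X/∼ sends E ↦ [E=G], F ↦ [F], G ↦ [E=G], H ↦ [H].
For each subset V ⊆ X/∼, compute π^{-1}(V) ⊆ X and check whether π^{-1}(V) ∈ τ. V is open in τ_Q iff π^{-1}(V) ∈ τ.
  V = {}: π^{-1}(V) = ∅ ∈ τ ✓.
  V = {[E=G]}: π^{-1}(V) = {E, G} ∈ τ ✓.
  V = {[F]}: π^{-1}(V) = {F} ∉ τ ✗.
  V = {[E=G], [F]}: π^{-1}(V) = {E, F, G} ∈ τ ✓.
  V = {[H]}: π^{-1}(V) = {H} ∉ τ ✗.
  V = {[E=G], [H]}: π^{-1}(V) = {E, G, H} ∈ τ ✓.
  V = {[F], [H]}: π^{-1}(V) = {F, H} ∉ τ ✗.
  V = {[E=G], [F], [H]}: π^{-1}(V) = {E, F, G, H} ∈ τ ✓.
Open sets in the quotient: τ_Q = {{}, {[E=G]}, {[E=G], [F]}, {[E=G], [H]}, {[E=G], [F], [H]}} (5 elements).


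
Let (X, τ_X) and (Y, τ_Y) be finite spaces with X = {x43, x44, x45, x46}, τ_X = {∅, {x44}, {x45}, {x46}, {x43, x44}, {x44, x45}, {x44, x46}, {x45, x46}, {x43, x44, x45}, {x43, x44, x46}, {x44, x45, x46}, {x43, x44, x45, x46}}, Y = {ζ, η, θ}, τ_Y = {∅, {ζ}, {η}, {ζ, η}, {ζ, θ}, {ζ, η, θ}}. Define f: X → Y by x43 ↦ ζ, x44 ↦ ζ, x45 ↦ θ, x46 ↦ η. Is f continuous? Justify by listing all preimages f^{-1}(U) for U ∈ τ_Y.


f IS continuous.

Compute f^{-1}(U) for each U ∈ τ_Y:
  U = ∅: f^{-1}(U) = ∅ ∈ τ_X ✓.
  U = {ζ}: f^{-1}(U) = {x43, x44} ∈ τ_X ✓.
  U = {η}: f^{-1}(U) = {x46} ∈ τ_X ✓.
  U = {ζ, η}: f^{-1}(U) = {x43, x44, x46} ∈ τ_X ✓.
  U = {ζ, θ}: f^{-1}(U) = {x43, x44, x45} ∈ τ_X ✓.
  U = {ζ, η, θ}: f^{-1}(U) = {x43, x44, x45, x46} ∈ τ_X ✓.
Every preimage lies in τ_X, so f IS continuous.


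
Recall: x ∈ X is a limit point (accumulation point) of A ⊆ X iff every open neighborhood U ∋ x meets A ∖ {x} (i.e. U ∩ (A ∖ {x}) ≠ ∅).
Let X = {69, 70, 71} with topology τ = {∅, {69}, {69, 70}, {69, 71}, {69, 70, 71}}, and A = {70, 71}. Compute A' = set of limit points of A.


A' = ∅

For each x ∈ X, list the open sets U ∈ τ with x ∈ U, then check whether U ∩ (A ∖ {x}) ≠ ∅ for every such U.
  x = 69: open {69} ∋ x has {69} ∩ (A ∖ {69}) = ∅, so x is NOT a limit point.
  x = 70: open {69, 70} ∋ x has {69, 70} ∩ (A ∖ {70}) = ∅, so x is NOT a limit point.
  x = 71: open {69, 71} ∋ x has {69, 71} ∩ (A ∖ {71}) = ∅, so x is NOT a limit point.
Collecting: A' = ∅.


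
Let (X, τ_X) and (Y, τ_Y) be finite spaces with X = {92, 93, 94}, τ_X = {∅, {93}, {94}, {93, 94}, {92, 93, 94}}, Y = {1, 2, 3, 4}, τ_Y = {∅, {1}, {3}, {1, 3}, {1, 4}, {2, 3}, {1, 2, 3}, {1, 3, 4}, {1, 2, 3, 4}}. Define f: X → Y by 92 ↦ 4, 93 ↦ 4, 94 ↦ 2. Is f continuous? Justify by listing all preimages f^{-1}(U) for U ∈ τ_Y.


f is NOT continuous.

Compute f^{-1}(U) for each U ∈ τ_Y:
  U = ∅: f^{-1}(U) = ∅ ∈ τ_X ✓.
  U = {1}: f^{-1}(U) = ∅ ∈ τ_X ✓.
  U = {3}: f^{-1}(U) = ∅ ∈ τ_X ✓.
  U = {1, 3}: f^{-1}(U) = ∅ ∈ τ_X ✓.
  U = {1, 4}: f^{-1}(U) = {92, 93} ∉ τ_X ✗.
  U = {2, 3}: f^{-1}(U) = {94} ∈ τ_X ✓.
  U = {1, 2, 3}: f^{-1}(U) = {94} ∈ τ_X ✓.
  U = {1, 3, 4}: f^{-1}(U) = {92, 93} ∉ τ_X ✗.
  U = {1, 2, 3, 4}: f^{-1}(U) = {92, 93, 94} ∈ τ_X ✓.
Found U = {1, 4} with f^{-1}(U) = {92, 93} not in τ_X. Therefore f is NOT continuous.


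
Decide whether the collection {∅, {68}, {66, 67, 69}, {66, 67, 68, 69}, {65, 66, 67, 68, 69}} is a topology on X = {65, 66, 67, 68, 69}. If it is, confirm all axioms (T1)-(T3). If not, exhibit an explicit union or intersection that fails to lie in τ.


τ IS a topology on X.

Axiom (T1): ∅ ∈ τ? Yes; X ∈ τ? Yes.
Axiom (T2/T3): check pairwise unions and intersections of members of τ.
All pairwise intersections and unions checked — each lies in τ. Therefore τ satisfies (T1), (T2), (T3): it IS a topology on X.


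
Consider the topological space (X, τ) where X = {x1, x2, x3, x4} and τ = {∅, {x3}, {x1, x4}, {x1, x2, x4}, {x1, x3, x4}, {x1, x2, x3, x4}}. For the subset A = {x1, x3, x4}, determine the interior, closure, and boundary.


int(A) = {x1, x3, x4}, cl(A) = {x1, x2, x3, x4}, ∂A = {x2}.

Closed sets in (X, τ) are complements of opens:
  closed(X, τ) = {∅, {x2}, {x3}, {x2, x3}, {x1, x2, x4}, {x1, x2, x3, x4}}.
int(A) = ⋃ {U ∈ τ : U ⊆ A}. Opens contained in A: ∅, {x3}, {x1, x4}, {x1, x3, x4}.
Taking the union of these: int(A) = {x1, x3, x4}.
cl(A) = ⋂ {C closed : A ⊆ C}. Closed sets containing A: {x1, x2, x3, x4}.
Intersecting these: cl(A) = {x1, x2, x3, x4}.
∂A = cl(A) ∖ int(A) = {x1, x2, x3, x4} ∖ {x1, x3, x4} = {x2}.


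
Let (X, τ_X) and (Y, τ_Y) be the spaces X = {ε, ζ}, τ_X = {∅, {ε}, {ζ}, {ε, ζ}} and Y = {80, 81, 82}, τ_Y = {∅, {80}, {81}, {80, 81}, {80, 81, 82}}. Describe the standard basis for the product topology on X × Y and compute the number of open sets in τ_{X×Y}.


Basis B = {∅ × ∅, {ε} × {80}, {ε} × {81}, {ζ} × {80}, {ζ} × {81}, {ε} × {80, 81}, {ε, ζ} × {80}, {ε, ζ} × {81}, {ζ} × {80, 81}, {ε} × {80, 81, 82}, {ζ} × {80, 81, 82}, {ε, ζ} × {80, 81}, {ε, ζ} × {80, 81, 82}}; |τ_{X×Y}| = 25.

Enumerate products U × V with U ∈ τ_X, V ∈ τ_Y (deduplicated):
  ∅ × ∅ = {} (∅)
  {ε} × {80} = {(ε,80)}
  {ε} × {81} = {(ε,81)}
  {ζ} × {80} = {(ζ,80)}
  {ζ} × {81} = {(ζ,81)}
  {ε} × {80, 81} = {(ε,80), (ε,81)}
  {ε, ζ} × {80} = {(ε,80), (ζ,80)}
  {ε, ζ} × {81} = {(ε,81), (ζ,81)}
  {ζ} × {80, 81} = {(ζ,80), (ζ,81)}
  {ε} × {80, 81, 82} = {(ε,80), (ε,81), (ε,82)}
  {ζ} × {80, 81, 82} = {(ζ,80), (ζ,81), (ζ,82)}
  {ε, ζ} × {80, 81} = {(ε,80), (ε,81), (ζ,80), (ζ,81)}
  {ε, ζ} × {80, 81, 82} = {(ε,80), (ε,81), (ε,82), (ζ,80), (ζ,81), (ζ,82)}
These 13 distinct sets form the basis B.
Close under arbitrary unions to get τ_{X×Y}; counting gives |τ_{X×Y}| = 25.


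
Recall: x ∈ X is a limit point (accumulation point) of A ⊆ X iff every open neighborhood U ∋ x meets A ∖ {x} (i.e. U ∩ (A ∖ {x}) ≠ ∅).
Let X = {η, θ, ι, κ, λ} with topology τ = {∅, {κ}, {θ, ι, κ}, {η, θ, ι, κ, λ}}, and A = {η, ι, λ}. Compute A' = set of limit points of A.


A' = {η, θ, λ}

For each x ∈ X, list the open sets U ∈ τ with x ∈ U, then check whether U ∩ (A ∖ {x}) ≠ ∅ for every such U.
  x = η: opens ∋ x are {η, θ, ι, κ, λ}; each meets A ∖ {η}, so x IS a limit point.
  x = θ: opens ∋ x are {θ, ι, κ}, {η, θ, ι, κ, λ}; each meets A ∖ {θ}, so x IS a limit point.
  x = ι: open {θ, ι, κ} ∋ x has {θ, ι, κ} ∩ (A ∖ {ι}) = ∅, so x is NOT a limit point.
  x = κ: open {κ} ∋ x has {κ} ∩ (A ∖ {κ}) = ∅, so x is NOT a limit point.
  x = λ: opens ∋ x are {η, θ, ι, κ, λ}; each meets A ∖ {λ}, so x IS a limit point.
Collecting: A' = {η, θ, λ}.


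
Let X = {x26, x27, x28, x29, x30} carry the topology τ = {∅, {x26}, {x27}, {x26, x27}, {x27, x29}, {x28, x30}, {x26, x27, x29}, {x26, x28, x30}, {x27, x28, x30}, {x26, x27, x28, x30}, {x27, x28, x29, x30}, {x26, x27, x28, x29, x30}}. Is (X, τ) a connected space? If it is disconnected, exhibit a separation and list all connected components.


(X, τ) is disconnected; components = [{x26}, {x27, x29}, {x28, x30}].

Find clopen sets (U ∈ τ with X ∖ U ∈ τ):
  U = ∅, X ∖ U = {x26, x27, x28, x29, x30} — both open, so U is clopen.
  U = {x26}, X ∖ U = {x27, x28, x29, x30} — both open, so U is clopen.
  U = {x27, x29}, X ∖ U = {x26, x28, x30} — both open, so U is clopen.
  U = {x28, x30}, X ∖ U = {x26, x27, x29} — both open, so U is clopen.
  U = {x26, x27, x29}, X ∖ U = {x28, x30} — both open, so U is clopen.
  U = {x26, x28, x30}, X ∖ U = {x27, x29} — both open, so U is clopen.
  U = {x27, x28, x29, x30}, X ∖ U = {x26} — both open, so U is clopen.
  U = {x26, x27, x28, x29, x30}, X ∖ U = ∅ — both open, so U is clopen.
Nontrivial clopen(s) exist: e.g. {x26, x27, x29}. So (X, τ) is disconnected.
Compute connected components by grouping points that agree on all clopens:
  component: {x26}
  component: {x27, x29}
  component: {x28, x30}


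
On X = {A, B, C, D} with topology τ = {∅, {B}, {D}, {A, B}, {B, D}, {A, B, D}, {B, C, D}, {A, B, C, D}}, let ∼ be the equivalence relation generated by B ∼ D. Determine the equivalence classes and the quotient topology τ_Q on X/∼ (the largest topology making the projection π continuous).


X/∼ = {[A], [B=D], [C]}; |τ_Q| = 5.

Equivalence classes: [A], [B=D], [C].
Quotient map π: X → X/∼ sends A ↦ [A], B ↦ [B=D], C ↦ [C], D ↦ [B=D].
For each subset V ⊆ X/∼, compute π^{-1}(V) ⊆ X and check whether π^{-1}(V) ∈ τ. V is open in τ_Q iff π^{-1}(V) ∈ τ.
  V = {}: π^{-1}(V) = ∅ ∈ τ ✓.
  V = {[A]}: π^{-1}(V) = {A} ∉ τ ✗.
  V = {[B=D]}: π^{-1}(V) = {B, D} ∈ τ ✓.
  V = {[A], [B=D]}: π^{-1}(V) = {A, B, D} ∈ τ ✓.
  V = {[C]}: π^{-1}(V) = {C} ∉ τ ✗.
  V = {[A], [C]}: π^{-1}(V) = {A, C} ∉ τ ✗.
  V = {[B=D], [C]}: π^{-1}(V) = {B, C, D} ∈ τ ✓.
  V = {[A], [B=D], [C]}: π^{-1}(V) = {A, B, C, D} ∈ τ ✓.
Open sets in the quotient: τ_Q = {{}, {[B=D]}, {[A], [B=D]}, {[B=D], [C]}, {[A], [B=D], [C]}} (5 elements).


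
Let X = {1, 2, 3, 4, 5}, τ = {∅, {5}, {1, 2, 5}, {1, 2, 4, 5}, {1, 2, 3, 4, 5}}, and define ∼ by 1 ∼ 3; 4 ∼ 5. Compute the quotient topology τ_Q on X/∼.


X/∼ = {[1=3], [2], [4=5]}; |τ_Q| = 2.

Equivalence classes: [1=3], [2], [4=5].
Quotient map π: X → X/∼ sends 1 ↦ [1=3], 2 ↦ [2], 3 ↦ [1=3], 4 ↦ [4=5], 5 ↦ [4=5].
For each subset V ⊆ X/∼, compute π^{-1}(V) ⊆ X and check whether π^{-1}(V) ∈ τ. V is open in τ_Q iff π^{-1}(V) ∈ τ.
  V = {}: π^{-1}(V) = ∅ ∈ τ ✓.
  V = {[1=3]}: π^{-1}(V) = {1, 3} ∉ τ ✗.
  V = {[2]}: π^{-1}(V) = {2} ∉ τ ✗.
  V = {[1=3], [2]}: π^{-1}(V) = {1, 2, 3} ∉ τ ✗.
  V = {[4=5]}: π^{-1}(V) = {4, 5} ∉ τ ✗.
  V = {[1=3], [4=5]}: π^{-1}(V) = {1, 3, 4, 5} ∉ τ ✗.
  V = {[2], [4=5]}: π^{-1}(V) = {2, 4, 5} ∉ τ ✗.
  V = {[1=3], [2], [4=5]}: π^{-1}(V) = {1, 2, 3, 4, 5} ∈ τ ✓.
Open sets in the quotient: τ_Q = {{}, {[1=3], [2], [4=5]}} (2 elements).


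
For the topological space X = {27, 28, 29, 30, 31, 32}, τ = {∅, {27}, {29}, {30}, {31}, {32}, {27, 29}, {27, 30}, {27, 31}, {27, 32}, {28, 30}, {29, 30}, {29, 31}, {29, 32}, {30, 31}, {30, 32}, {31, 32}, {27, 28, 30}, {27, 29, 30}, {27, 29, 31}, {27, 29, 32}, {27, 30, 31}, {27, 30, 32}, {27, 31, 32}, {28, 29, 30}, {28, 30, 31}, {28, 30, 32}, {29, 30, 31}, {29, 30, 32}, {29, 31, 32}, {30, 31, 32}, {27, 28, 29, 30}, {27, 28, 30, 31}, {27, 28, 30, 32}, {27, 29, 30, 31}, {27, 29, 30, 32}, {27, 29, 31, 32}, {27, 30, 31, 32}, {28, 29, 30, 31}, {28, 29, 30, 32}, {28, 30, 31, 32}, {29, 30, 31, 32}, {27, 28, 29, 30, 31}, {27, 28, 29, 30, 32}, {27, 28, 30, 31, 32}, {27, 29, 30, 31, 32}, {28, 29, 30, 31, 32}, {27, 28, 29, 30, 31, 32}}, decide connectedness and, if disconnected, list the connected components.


(X, τ) is disconnected; components = [{27}, {29}, {31}, {32}, {28, 30}].

Find clopen sets (U ∈ τ with X ∖ U ∈ τ):
  U = ∅, X ∖ U = {27, 28, 29, 30, 31, 32} — both open, so U is clopen.
  U = {27}, X ∖ U = {28, 29, 30, 31, 32} — both open, so U is clopen.
  U = {29}, X ∖ U = {27, 28, 30, 31, 32} — both open, so U is clopen.
  U = {31}, X ∖ U = {27, 28, 29, 30, 32} — both open, so U is clopen.
  U = {32}, X ∖ U = {27, 28, 29, 30, 31} — both open, so U is clopen.
  U = {27, 29}, X ∖ U = {28, 30, 31, 32} — both open, so U is clopen.
  U = {27, 31}, X ∖ U = {28, 29, 30, 32} — both open, so U is clopen.
  U = {27, 32}, X ∖ U = {28, 29, 30, 31} — both open, so U is clopen.
  U = {28, 30}, X ∖ U = {27, 29, 31, 32} — both open, so U is clopen.
  U = {29, 31}, X ∖ U = {27, 28, 30, 32} — both open, so U is clopen.
  U = {29, 32}, X ∖ U = {27, 28, 30, 31} — both open, so U is clopen.
  U = {31, 32}, X ∖ U = {27, 28, 29, 30} — both open, so U is clopen.
  U = {27, 28, 30}, X ∖ U = {29, 31, 32} — both open, so U is clopen.
  U = {27, 29, 31}, X ∖ U = {28, 30, 32} — both open, so U is clopen.
  U = {27, 29, 32}, X ∖ U = {28, 30, 31} — both open, so U is clopen.
  U = {27, 31, 32}, X ∖ U = {28, 29, 30} — both open, so U is clopen.
  U = {28, 29, 30}, X ∖ U = {27, 31, 32} — both open, so U is clopen.
  U = {28, 30, 31}, X ∖ U = {27, 29, 32} — both open, so U is clopen.
  U = {28, 30, 32}, X ∖ U = {27, 29, 31} — both open, so U is clopen.
  U = {29, 31, 32}, X ∖ U = {27, 28, 30} — both open, so U is clopen.
  U = {27, 28, 29, 30}, X ∖ U = {31, 32} — both open, so U is clopen.
  U = {27, 28, 30, 31}, X ∖ U = {29, 32} — both open, so U is clopen.
  U = {27, 28, 30, 32}, X ∖ U = {29, 31} — both open, so U is clopen.
  U = {27, 29, 31, 32}, X ∖ U = {28, 30} — both open, so U is clopen.
  U = {28, 29, 30, 31}, X ∖ U = {27, 32} — both open, so U is clopen.
  U = {28, 29, 30, 32}, X ∖ U = {27, 31} — both open, so U is clopen.
  U = {28, 30, 31, 32}, X ∖ U = {27, 29} — both open, so U is clopen.
  U = {27, 28, 29, 30, 31}, X ∖ U = {32} — both open, so U is clopen.
  U = {27, 28, 29, 30, 32}, X ∖ U = {31} — both open, so U is clopen.
  U = {27, 28, 30, 31, 32}, X ∖ U = {29} — both open, so U is clopen.
  U = {28, 29, 30, 31, 32}, X ∖ U = {27} — both open, so U is clopen.
  U = {27, 28, 29, 30, 31, 32}, X ∖ U = ∅ — both open, so U is clopen.
Nontrivial clopen(s) exist: e.g. {32}. So (X, τ) is disconnected.
Compute connected components by grouping points that agree on all clopens:
  component: {27}
  component: {29}
  component: {31}
  component: {32}
  component: {28, 30}


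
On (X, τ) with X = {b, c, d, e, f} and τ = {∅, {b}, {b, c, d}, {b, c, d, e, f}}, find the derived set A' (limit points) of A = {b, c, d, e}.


A' = {c, d, e, f}

For each x ∈ X, list the open sets U ∈ τ with x ∈ U, then check whether U ∩ (A ∖ {x}) ≠ ∅ for every such U.
  x = b: open {b} ∋ x has {b} ∩ (A ∖ {b}) = ∅, so x is NOT a limit point.
  x = c: opens ∋ x are {b, c, d}, {b, c, d, e, f}; each meets A ∖ {c}, so x IS a limit point.
  x = d: opens ∋ x are {b, c, d}, {b, c, d, e, f}; each meets A ∖ {d}, so x IS a limit point.
  x = e: opens ∋ x are {b, c, d, e, f}; each meets A ∖ {e}, so x IS a limit point.
  x = f: opens ∋ x are {b, c, d, e, f}; each meets A ∖ {f}, so x IS a limit point.
Collecting: A' = {c, d, e, f}.


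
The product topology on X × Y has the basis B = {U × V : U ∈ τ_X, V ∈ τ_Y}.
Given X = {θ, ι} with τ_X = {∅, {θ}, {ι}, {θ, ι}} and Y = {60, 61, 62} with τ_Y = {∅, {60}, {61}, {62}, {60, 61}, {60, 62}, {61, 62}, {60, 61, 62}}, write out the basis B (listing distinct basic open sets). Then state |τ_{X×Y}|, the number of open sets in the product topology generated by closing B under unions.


Basis B = {∅ × ∅, {θ} × {60}, {θ} × {61}, {θ} × {62}, {ι} × {60}, {ι} × {61}, {ι} × {62}, {θ} × {60, 61}, {θ} × {60, 62}, {θ, ι} × {60}, {θ} × {61, 62}, {θ, ι} × {61}, {θ, ι} × {62}, {ι} × {60, 61}, {ι} × {60, 62}, {ι} × {61, 62}, {θ} × {60, 61, 62}, {ι} × {60, 61, 62}, {θ, ι} × {60, 61}, {θ, ι} × {60, 62}, {θ, ι} × {61, 62}, {θ, ι} × {60, 61, 62}}; |τ_{X×Y}| = 64.

Enumerate products U × V with U ∈ τ_X, V ∈ τ_Y (deduplicated):
  ∅ × ∅ = {} (∅)
  {θ} × {60} = {(θ,60)}
  {θ} × {61} = {(θ,61)}
  {θ} × {62} = {(θ,62)}
  {ι} × {60} = {(ι,60)}
  {ι} × {61} = {(ι,61)}
  {ι} × {62} = {(ι,62)}
  {θ} × {60, 61} = {(θ,60), (θ,61)}
  {θ} × {60, 62} = {(θ,60), (θ,62)}
  {θ, ι} × {60} = {(θ,60), (ι,60)}
  {θ} × {61, 62} = {(θ,61), (θ,62)}
  {θ, ι} × {61} = {(θ,61), (ι,61)}
  {θ, ι} × {62} = {(θ,62), (ι,62)}
  {ι} × {60, 61} = {(ι,60), (ι,61)}
  {ι} × {60, 62} = {(ι,60), (ι,62)}
  {ι} × {61, 62} = {(ι,61), (ι,62)}
  {θ} × {60, 61, 62} = {(θ,60), (θ,61), (θ,62)}
  {ι} × {60, 61, 62} = {(ι,60), (ι,61), (ι,62)}
  {θ, ι} × {60, 61} = {(θ,60), (θ,61), (ι,60), (ι,61)}
  {θ, ι} × {60, 62} = {(θ,60), (θ,62), (ι,60), (ι,62)}
  {θ, ι} × {61, 62} = {(θ,61), (θ,62), (ι,61), (ι,62)}
  {θ, ι} × {60, 61, 62} = {(θ,60), (θ,61), (θ,62), (ι,60), (ι,61), (ι,62)}
These 22 distinct sets form the basis B.
Close under arbitrary unions to get τ_{X×Y}; counting gives |τ_{X×Y}| = 64.


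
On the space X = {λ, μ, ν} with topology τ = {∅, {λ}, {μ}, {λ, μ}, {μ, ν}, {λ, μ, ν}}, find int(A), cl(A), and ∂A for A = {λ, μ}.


int(A) = {λ, μ}, cl(A) = {λ, μ, ν}, ∂A = {ν}.

Closed sets in (X, τ) are complements of opens:
  closed(X, τ) = {∅, {λ}, {ν}, {λ, ν}, {μ, ν}, {λ, μ, ν}}.
int(A) = ⋃ {U ∈ τ : U ⊆ A}. Opens contained in A: ∅, {λ}, {μ}, {λ, μ}.
Taking the union of these: int(A) = {λ, μ}.
cl(A) = ⋂ {C closed : A ⊆ C}. Closed sets containing A: {λ, μ, ν}.
Intersecting these: cl(A) = {λ, μ, ν}.
∂A = cl(A) ∖ int(A) = {λ, μ, ν} ∖ {λ, μ} = {ν}.


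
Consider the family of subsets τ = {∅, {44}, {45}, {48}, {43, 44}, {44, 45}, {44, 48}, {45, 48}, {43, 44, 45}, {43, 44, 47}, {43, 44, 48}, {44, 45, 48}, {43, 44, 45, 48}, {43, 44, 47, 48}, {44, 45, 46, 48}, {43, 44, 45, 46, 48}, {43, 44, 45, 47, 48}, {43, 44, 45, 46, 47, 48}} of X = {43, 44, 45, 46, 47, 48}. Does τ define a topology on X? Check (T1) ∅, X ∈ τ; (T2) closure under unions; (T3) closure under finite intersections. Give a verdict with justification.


τ is NOT a topology on X.

Axiom (T1): ∅ ∈ τ? Yes; X ∈ τ? Yes.
Axiom (T2/T3): check pairwise unions and intersections of members of τ.
Counterexample for (T2): {45} ∪ {43, 44, 47} = {43, 44, 45, 47} ∉ τ. Therefore τ is NOT a topology.


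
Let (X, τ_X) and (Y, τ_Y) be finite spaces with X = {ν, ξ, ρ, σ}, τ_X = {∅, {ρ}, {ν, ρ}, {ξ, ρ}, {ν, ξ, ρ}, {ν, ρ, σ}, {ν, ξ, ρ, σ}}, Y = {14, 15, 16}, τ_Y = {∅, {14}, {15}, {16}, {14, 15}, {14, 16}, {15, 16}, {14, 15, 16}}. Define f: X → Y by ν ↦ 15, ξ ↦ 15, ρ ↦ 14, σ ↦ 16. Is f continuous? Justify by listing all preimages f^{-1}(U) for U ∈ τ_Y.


f is NOT continuous.

Compute f^{-1}(U) for each U ∈ τ_Y:
  U = ∅: f^{-1}(U) = ∅ ∈ τ_X ✓.
  U = {14}: f^{-1}(U) = {ρ} ∈ τ_X ✓.
  U = {15}: f^{-1}(U) = {ν, ξ} ∉ τ_X ✗.
  U = {16}: f^{-1}(U) = {σ} ∉ τ_X ✗.
  U = {14, 15}: f^{-1}(U) = {ν, ξ, ρ} ∈ τ_X ✓.
  U = {14, 16}: f^{-1}(U) = {ρ, σ} ∉ τ_X ✗.
  U = {15, 16}: f^{-1}(U) = {ν, ξ, σ} ∉ τ_X ✗.
  U = {14, 15, 16}: f^{-1}(U) = {ν, ξ, ρ, σ} ∈ τ_X ✓.
Found U = {15} with f^{-1}(U) = {ν, ξ} not in τ_X. Therefore f is NOT continuous.


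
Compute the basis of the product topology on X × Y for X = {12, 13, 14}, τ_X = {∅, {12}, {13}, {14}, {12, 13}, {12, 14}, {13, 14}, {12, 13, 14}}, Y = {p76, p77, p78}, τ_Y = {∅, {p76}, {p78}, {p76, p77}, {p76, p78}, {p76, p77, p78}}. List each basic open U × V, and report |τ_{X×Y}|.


Basis B = {∅ × ∅, {12} × {p76}, {12} × {p78}, {13} × {p76}, {13} × {p78}, {14} × {p76}, {14} × {p78}, {12} × {p76, p77}, {12} × {p76, p78}, {12, 13} × {p76}, {12, 14} × {p76}, {12, 13} × {p78}, {12, 14} × {p78}, {13} × {p76, p77}, {13} × {p76, p78}, {13, 14} × {p76}, {13, 14} × {p78}, {14} × {p76, p77}, {14} × {p76, p78}, {12} × {p76, p77, p78}, {12, 13, 14} × {p76}, {12, 13, 14} × {p78}, {13} × {p76, p77, p78}, {14} × {p76, p77, p78}, {12, 13} × {p76, p77}, {12, 14} × {p76, p77}, {12, 13} × {p76, p78}, {12, 14} × {p76, p78}, {13, 14} × {p76, p77}, {13, 14} × {p76, p78}, {12, 13} × {p76, p77, p78}, {12, 14} × {p76, p77, p78}, {12, 13, 14} × {p76, p77}, {12, 13, 14} × {p76, p78}, {13, 14} × {p76, p77, p78}, {12, 13, 14} × {p76, p77, p78}}; |τ_{X×Y}| = 216.

Enumerate products U × V with U ∈ τ_X, V ∈ τ_Y (deduplicated):
  ∅ × ∅ = {} (∅)
  {12} × {p76} = {(12,p76)}
  {12} × {p78} = {(12,p78)}
  {13} × {p76} = {(13,p76)}
  {13} × {p78} = {(13,p78)}
  {14} × {p76} = {(14,p76)}
  {14} × {p78} = {(14,p78)}
  {12} × {p76, p77} = {(12,p76), (12,p77)}
  {12} × {p76, p78} = {(12,p76), (12,p78)}
  {12, 13} × {p76} = {(12,p76), (13,p76)}
  {12, 14} × {p76} = {(12,p76), (14,p76)}
  {12, 13} × {p78} = {(12,p78), (13,p78)}
  {12, 14} × {p78} = {(12,p78), (14,p78)}
  {13} × {p76, p77} = {(13,p76), (13,p77)}
  {13} × {p76, p78} = {(13,p76), (13,p78)}
  {13, 14} × {p76} = {(13,p76), (14,p76)}
  {13, 14} × {p78} = {(13,p78), (14,p78)}
  {14} × {p76, p77} = {(14,p76), (14,p77)}
  {14} × {p76, p78} = {(14,p76), (14,p78)}
  {12} × {p76, p77, p78} = {(12,p76), (12,p77), (12,p78)}
  {12, 13, 14} × {p76} = {(12,p76), (13,p76), (14,p76)}
  {12, 13, 14} × {p78} = {(12,p78), (13,p78), (14,p78)}
  {13} × {p76, p77, p78} = {(13,p76), (13,p77), (13,p78)}
  {14} × {p76, p77, p78} = {(14,p76), (14,p77), (14,p78)}
  {12, 13} × {p76, p77} = {(12,p76), (12,p77), (13,p76), (13,p77)}
  {12, 14} × {p76, p77} = {(12,p76), (12,p77), (14,p76), (14,p77)}
  {12, 13} × {p76, p78} = {(12,p76), (12,p78), (13,p76), (13,p78)}
  {12, 14} × {p76, p78} = {(12,p76), (12,p78), (14,p76), (14,p78)}
  {13, 14} × {p76, p77} = {(13,p76), (13,p77), (14,p76), (14,p77)}
  {13, 14} × {p76, p78} = {(13,p76), (13,p78), (14,p76), (14,p78)}
  {12, 13} × {p76, p77, p78} = {(12,p76), (12,p77), (12,p78), (13,p76), (13,p77), (13,p78)}
  {12, 14} × {p76, p77, p78} = {(12,p76), (12,p77), (12,p78), (14,p76), (14,p77), (14,p78)}
  {12, 13, 14} × {p76, p77} = {(12,p76), (12,p77), (13,p76), (13,p77), (14,p76), (14,p77)}
  {12, 13, 14} × {p76, p78} = {(12,p76), (12,p78), (13,p76), (13,p78), (14,p76), (14,p78)}
  {13, 14} × {p76, p77, p78} = {(13,p76), (13,p77), (13,p78), (14,p76), (14,p77), (14,p78)}
  {12, 13, 14} × {p76, p77, p78} = {(12,p76), (12,p77), (12,p78), (13,p76), (13,p77), (13,p78), (14,p76), (14,p77), (14,p78)}
These 36 distinct sets form the basis B.
Close under arbitrary unions to get τ_{X×Y}; counting gives |τ_{X×Y}| = 216.


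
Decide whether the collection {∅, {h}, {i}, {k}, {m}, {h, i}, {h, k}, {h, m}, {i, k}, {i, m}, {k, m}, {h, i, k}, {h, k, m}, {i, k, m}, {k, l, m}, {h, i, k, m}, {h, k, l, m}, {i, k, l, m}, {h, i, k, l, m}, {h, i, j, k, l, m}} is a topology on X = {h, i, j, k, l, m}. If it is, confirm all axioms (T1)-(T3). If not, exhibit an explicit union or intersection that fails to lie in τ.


τ is NOT a topology on X.

Axiom (T1): ∅ ∈ τ? Yes; X ∈ τ? Yes.
Axiom (T2/T3): check pairwise unions and intersections of members of τ.
Counterexample for (T2): {h} ∪ {i, m} = {h, i, m} ∉ τ. Therefore τ is NOT a topology.


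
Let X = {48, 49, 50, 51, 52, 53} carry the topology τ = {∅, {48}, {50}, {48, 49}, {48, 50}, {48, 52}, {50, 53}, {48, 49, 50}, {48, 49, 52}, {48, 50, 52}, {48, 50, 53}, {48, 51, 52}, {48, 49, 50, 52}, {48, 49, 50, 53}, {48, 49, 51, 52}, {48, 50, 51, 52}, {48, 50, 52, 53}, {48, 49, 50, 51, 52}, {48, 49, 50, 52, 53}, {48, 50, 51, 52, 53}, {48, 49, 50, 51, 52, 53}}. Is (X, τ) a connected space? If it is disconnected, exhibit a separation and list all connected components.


(X, τ) is disconnected; components = [{50, 53}, {48, 49, 51, 52}].

Find clopen sets (U ∈ τ with X ∖ U ∈ τ):
  U = ∅, X ∖ U = {48, 49, 50, 51, 52, 53} — both open, so U is clopen.
  U = {50, 53}, X ∖ U = {48, 49, 51, 52} — both open, so U is clopen.
  U = {48, 49, 51, 52}, X ∖ U = {50, 53} — both open, so U is clopen.
  U = {48, 49, 50, 51, 52, 53}, X ∖ U = ∅ — both open, so U is clopen.
Nontrivial clopen(s) exist: e.g. {50, 53}. So (X, τ) is disconnected.
Compute connected components by grouping points that agree on all clopens:
  component: {50, 53}
  component: {48, 49, 51, 52}


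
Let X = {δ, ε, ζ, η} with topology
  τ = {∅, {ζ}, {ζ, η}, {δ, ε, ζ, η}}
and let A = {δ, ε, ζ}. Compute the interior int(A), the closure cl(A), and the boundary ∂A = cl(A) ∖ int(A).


int(A) = {ζ}, cl(A) = {δ, ε, ζ, η}, ∂A = {δ, ε, η}.

Closed sets in (X, τ) are complements of opens:
  closed(X, τ) = {∅, {δ, ε}, {δ, ε, η}, {δ, ε, ζ, η}}.
int(A) = ⋃ {U ∈ τ : U ⊆ A}. Opens contained in A: ∅, {ζ}.
Taking the union of these: int(A) = {ζ}.
cl(A) = ⋂ {C closed : A ⊆ C}. Closed sets containing A: {δ, ε, ζ, η}.
Intersecting these: cl(A) = {δ, ε, ζ, η}.
∂A = cl(A) ∖ int(A) = {δ, ε, ζ, η} ∖ {ζ} = {δ, ε, η}.


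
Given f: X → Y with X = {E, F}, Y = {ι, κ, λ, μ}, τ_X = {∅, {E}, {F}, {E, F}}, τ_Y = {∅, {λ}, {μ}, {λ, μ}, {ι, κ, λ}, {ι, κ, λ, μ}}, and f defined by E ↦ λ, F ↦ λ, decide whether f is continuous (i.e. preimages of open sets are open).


f IS continuous.

Compute f^{-1}(U) for each U ∈ τ_Y:
  U = ∅: f^{-1}(U) = ∅ ∈ τ_X ✓.
  U = {λ}: f^{-1}(U) = {E, F} ∈ τ_X ✓.
  U = {μ}: f^{-1}(U) = ∅ ∈ τ_X ✓.
  U = {λ, μ}: f^{-1}(U) = {E, F} ∈ τ_X ✓.
  U = {ι, κ, λ}: f^{-1}(U) = {E, F} ∈ τ_X ✓.
  U = {ι, κ, λ, μ}: f^{-1}(U) = {E, F} ∈ τ_X ✓.
Every preimage lies in τ_X, so f IS continuous.


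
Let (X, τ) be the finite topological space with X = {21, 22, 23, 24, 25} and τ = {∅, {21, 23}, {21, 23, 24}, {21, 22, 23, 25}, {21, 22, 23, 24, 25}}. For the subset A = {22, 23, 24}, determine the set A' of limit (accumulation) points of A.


A' = {21, 22, 24, 25}

For each x ∈ X, list the open sets U ∈ τ with x ∈ U, then check whether U ∩ (A ∖ {x}) ≠ ∅ for every such U.
  x = 21: opens ∋ x are {21, 23}, {21, 23, 24}, {21, 22, 23, 25}, {21, 22, 23, 24, 25}; each meets A ∖ {21}, so x IS a limit point.
  x = 22: opens ∋ x are {21, 22, 23, 25}, {21, 22, 23, 24, 25}; each meets A ∖ {22}, so x IS a limit point.
  x = 23: open {21, 23} ∋ x has {21, 23} ∩ (A ∖ {23}) = ∅, so x is NOT a limit point.
  x = 24: opens ∋ x are {21, 23, 24}, {21, 22, 23, 24, 25}; each meets A ∖ {24}, so x IS a limit point.
  x = 25: opens ∋ x are {21, 22, 23, 25}, {21, 22, 23, 24, 25}; each meets A ∖ {25}, so x IS a limit point.
Collecting: A' = {21, 22, 24, 25}.


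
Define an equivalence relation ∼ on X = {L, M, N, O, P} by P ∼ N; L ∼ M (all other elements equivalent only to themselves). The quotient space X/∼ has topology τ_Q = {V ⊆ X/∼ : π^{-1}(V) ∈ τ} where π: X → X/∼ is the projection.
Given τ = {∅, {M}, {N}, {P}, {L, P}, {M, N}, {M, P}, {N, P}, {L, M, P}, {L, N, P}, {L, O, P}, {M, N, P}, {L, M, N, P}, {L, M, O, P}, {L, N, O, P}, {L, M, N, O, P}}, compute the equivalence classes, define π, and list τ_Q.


X/∼ = {[L=M], [N=P], [O]}; |τ_Q| = 4.

Equivalence classes: [L=M], [N=P], [O].
Quotient map π: X → X/∼ sends L ↦ [L=M], M ↦ [L=M], N ↦ [N=P], O ↦ [O], P ↦ [N=P].
For each subset V ⊆ X/∼, compute π^{-1}(V) ⊆ X and check whether π^{-1}(V) ∈ τ. V is open in τ_Q iff π^{-1}(V) ∈ τ.
  V = {}: π^{-1}(V) = ∅ ∈ τ ✓.
  V = {[L=M]}: π^{-1}(V) = {L, M} ∉ τ ✗.
  V = {[N=P]}: π^{-1}(V) = {N, P} ∈ τ ✓.
  V = {[L=M], [N=P]}: π^{-1}(V) = {L, M, N, P} ∈ τ ✓.
  V = {[O]}: π^{-1}(V) = {O} ∉ τ ✗.
  V = {[L=M], [O]}: π^{-1}(V) = {L, M, O} ∉ τ ✗.
  V = {[N=P], [O]}: π^{-1}(V) = {N, O, P} ∉ τ ✗.
  V = {[L=M], [N=P], [O]}: π^{-1}(V) = {L, M, N, O, P} ∈ τ ✓.
Open sets in the quotient: τ_Q = {{}, {[N=P]}, {[L=M], [N=P]}, {[L=M], [N=P], [O]}} (4 elements).


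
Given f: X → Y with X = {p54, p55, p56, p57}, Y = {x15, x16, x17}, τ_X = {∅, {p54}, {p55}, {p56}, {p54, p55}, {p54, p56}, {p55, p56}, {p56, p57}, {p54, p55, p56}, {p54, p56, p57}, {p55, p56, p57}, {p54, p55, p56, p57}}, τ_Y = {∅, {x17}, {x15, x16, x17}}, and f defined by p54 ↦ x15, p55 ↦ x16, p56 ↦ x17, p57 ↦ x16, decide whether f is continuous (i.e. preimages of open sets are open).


f IS continuous.

Compute f^{-1}(U) for each U ∈ τ_Y:
  U = ∅: f^{-1}(U) = ∅ ∈ τ_X ✓.
  U = {x17}: f^{-1}(U) = {p56} ∈ τ_X ✓.
  U = {x15, x16, x17}: f^{-1}(U) = {p54, p55, p56, p57} ∈ τ_X ✓.
Every preimage lies in τ_X, so f IS continuous.


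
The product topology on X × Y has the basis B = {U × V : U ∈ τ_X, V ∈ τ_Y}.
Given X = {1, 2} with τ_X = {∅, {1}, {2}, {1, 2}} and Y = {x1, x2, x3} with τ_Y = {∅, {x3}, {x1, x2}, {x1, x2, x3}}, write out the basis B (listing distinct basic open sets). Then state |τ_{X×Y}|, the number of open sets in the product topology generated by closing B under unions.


Basis B = {∅ × ∅, {1} × {x3}, {2} × {x3}, {1} × {x1, x2}, {1, 2} × {x3}, {2} × {x1, x2}, {1} × {x1, x2, x3}, {2} × {x1, x2, x3}, {1, 2} × {x1, x2}, {1, 2} × {x1, x2, x3}}; |τ_{X×Y}| = 16.

Enumerate products U × V with U ∈ τ_X, V ∈ τ_Y (deduplicated):
  ∅ × ∅ = {} (∅)
  {1} × {x3} = {(1,x3)}
  {2} × {x3} = {(2,x3)}
  {1} × {x1, x2} = {(1,x1), (1,x2)}
  {1, 2} × {x3} = {(1,x3), (2,x3)}
  {2} × {x1, x2} = {(2,x1), (2,x2)}
  {1} × {x1, x2, x3} = {(1,x1), (1,x2), (1,x3)}
  {2} × {x1, x2, x3} = {(2,x1), (2,x2), (2,x3)}
  {1, 2} × {x1, x2} = {(1,x1), (1,x2), (2,x1), (2,x2)}
  {1, 2} × {x1, x2, x3} = {(1,x1), (1,x2), (1,x3), (2,x1), (2,x2), (2,x3)}
These 10 distinct sets form the basis B.
Close under arbitrary unions to get τ_{X×Y}; counting gives |τ_{X×Y}| = 16.


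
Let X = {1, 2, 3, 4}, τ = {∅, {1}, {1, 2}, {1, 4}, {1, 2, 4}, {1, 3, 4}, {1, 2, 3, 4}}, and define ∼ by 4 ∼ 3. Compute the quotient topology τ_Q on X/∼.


X/∼ = {[1], [2], [3=4]}; |τ_Q| = 5.

Equivalence classes: [1], [2], [3=4].
Quotient map π: X → X/∼ sends 1 ↦ [1], 2 ↦ [2], 3 ↦ [3=4], 4 ↦ [3=4].
For each subset V ⊆ X/∼, compute π^{-1}(V) ⊆ X and check whether π^{-1}(V) ∈ τ. V is open in τ_Q iff π^{-1}(V) ∈ τ.
  V = {}: π^{-1}(V) = ∅ ∈ τ ✓.
  V = {[1]}: π^{-1}(V) = {1} ∈ τ ✓.
  V = {[2]}: π^{-1}(V) = {2} ∉ τ ✗.
  V = {[1], [2]}: π^{-1}(V) = {1, 2} ∈ τ ✓.
  V = {[3=4]}: π^{-1}(V) = {3, 4} ∉ τ ✗.
  V = {[1], [3=4]}: π^{-1}(V) = {1, 3, 4} ∈ τ ✓.
  V = {[2], [3=4]}: π^{-1}(V) = {2, 3, 4} ∉ τ ✗.
  V = {[1], [2], [3=4]}: π^{-1}(V) = {1, 2, 3, 4} ∈ τ ✓.
Open sets in the quotient: τ_Q = {{}, {[1]}, {[1], [2]}, {[1], [3=4]}, {[1], [2], [3=4]}} (5 elements).


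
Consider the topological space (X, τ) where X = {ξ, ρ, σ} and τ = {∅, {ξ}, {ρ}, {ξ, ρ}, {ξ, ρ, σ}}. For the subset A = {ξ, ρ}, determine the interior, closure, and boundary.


int(A) = {ξ, ρ}, cl(A) = {ξ, ρ, σ}, ∂A = {σ}.

Closed sets in (X, τ) are complements of opens:
  closed(X, τ) = {∅, {σ}, {ξ, σ}, {ρ, σ}, {ξ, ρ, σ}}.
int(A) = ⋃ {U ∈ τ : U ⊆ A}. Opens contained in A: ∅, {ξ}, {ρ}, {ξ, ρ}.
Taking the union of these: int(A) = {ξ, ρ}.
cl(A) = ⋂ {C closed : A ⊆ C}. Closed sets containing A: {ξ, ρ, σ}.
Intersecting these: cl(A) = {ξ, ρ, σ}.
∂A = cl(A) ∖ int(A) = {ξ, ρ, σ} ∖ {ξ, ρ} = {σ}.


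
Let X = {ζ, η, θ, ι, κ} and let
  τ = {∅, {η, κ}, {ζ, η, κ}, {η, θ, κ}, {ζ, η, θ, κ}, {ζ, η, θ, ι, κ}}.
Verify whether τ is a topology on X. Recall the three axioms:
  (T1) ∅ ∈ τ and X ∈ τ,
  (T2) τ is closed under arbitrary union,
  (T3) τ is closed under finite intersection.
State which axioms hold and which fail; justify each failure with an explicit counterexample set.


τ IS a topology on X.

Axiom (T1): ∅ ∈ τ? Yes; X ∈ τ? Yes.
Axiom (T2/T3): check pairwise unions and intersections of members of τ.
All pairwise intersections and unions checked — each lies in τ. Therefore τ satisfies (T1), (T2), (T3): it IS a topology on X.


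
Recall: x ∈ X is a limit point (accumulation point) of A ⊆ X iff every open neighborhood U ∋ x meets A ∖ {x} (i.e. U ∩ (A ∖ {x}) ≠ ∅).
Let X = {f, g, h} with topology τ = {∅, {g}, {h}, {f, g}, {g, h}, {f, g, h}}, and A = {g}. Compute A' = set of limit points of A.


A' = {f}

For each x ∈ X, list the open sets U ∈ τ with x ∈ U, then check whether U ∩ (A ∖ {x}) ≠ ∅ for every such U.
  x = f: opens ∋ x are {f, g}, {f, g, h}; each meets A ∖ {f}, so x IS a limit point.
  x = g: open {g} ∋ x has {g} ∩ (A ∖ {g}) = ∅, so x is NOT a limit point.
  x = h: open {h} ∋ x has {h} ∩ (A ∖ {h}) = ∅, so x is NOT a limit point.
Collecting: A' = {f}.


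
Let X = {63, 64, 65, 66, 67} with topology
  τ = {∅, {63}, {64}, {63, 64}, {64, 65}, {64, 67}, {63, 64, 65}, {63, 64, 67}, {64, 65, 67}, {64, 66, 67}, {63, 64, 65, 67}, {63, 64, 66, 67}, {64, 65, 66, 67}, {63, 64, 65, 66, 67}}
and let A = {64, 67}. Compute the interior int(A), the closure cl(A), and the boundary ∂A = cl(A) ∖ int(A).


int(A) = {64, 67}, cl(A) = {64, 65, 66, 67}, ∂A = {65, 66}.

Closed sets in (X, τ) are complements of opens:
  closed(X, τ) = {∅, {63}, {65}, {66}, {63, 65}, {63, 66}, {65, 66}, {66, 67}, {63, 65, 66}, {63, 66, 67}, {65, 66, 67}, {63, 65, 66, 67}, {64, 65, 66, 67}, {63, 64, 65, 66, 67}}.
int(A) = ⋃ {U ∈ τ : U ⊆ A}. Opens contained in A: ∅, {64}, {64, 67}.
Taking the union of these: int(A) = {64, 67}.
cl(A) = ⋂ {C closed : A ⊆ C}. Closed sets containing A: {64, 65, 66, 67}, {63, 64, 65, 66, 67}.
Intersecting these: cl(A) = {64, 65, 66, 67}.
∂A = cl(A) ∖ int(A) = {64, 65, 66, 67} ∖ {64, 67} = {65, 66}.


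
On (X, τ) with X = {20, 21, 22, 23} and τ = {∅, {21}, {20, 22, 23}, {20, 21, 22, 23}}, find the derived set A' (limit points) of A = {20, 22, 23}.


A' = {20, 22, 23}

For each x ∈ X, list the open sets U ∈ τ with x ∈ U, then check whether U ∩ (A ∖ {x}) ≠ ∅ for every such U.
  x = 20: opens ∋ x are {20, 22, 23}, {20, 21, 22, 23}; each meets A ∖ {20}, so x IS a limit point.
  x = 21: open {21} ∋ x has {21} ∩ (A ∖ {21}) = ∅, so x is NOT a limit point.
  x = 22: opens ∋ x are {20, 22, 23}, {20, 21, 22, 23}; each meets A ∖ {22}, so x IS a limit point.
  x = 23: opens ∋ x are {20, 22, 23}, {20, 21, 22, 23}; each meets A ∖ {23}, so x IS a limit point.
Collecting: A' = {20, 22, 23}.


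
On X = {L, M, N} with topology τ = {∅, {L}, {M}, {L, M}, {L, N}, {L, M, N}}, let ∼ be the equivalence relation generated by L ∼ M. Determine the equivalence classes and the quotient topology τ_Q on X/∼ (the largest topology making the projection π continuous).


X/∼ = {[L=M], [N]}; |τ_Q| = 3.

Equivalence classes: [L=M], [N].
Quotient map π: X → X/∼ sends L ↦ [L=M], M ↦ [L=M], N ↦ [N].
For each subset V ⊆ X/∼, compute π^{-1}(V) ⊆ X and check whether π^{-1}(V) ∈ τ. V is open in τ_Q iff π^{-1}(V) ∈ τ.
  V = {}: π^{-1}(V) = ∅ ∈ τ ✓.
  V = {[L=M]}: π^{-1}(V) = {L, M} ∈ τ ✓.
  V = {[N]}: π^{-1}(V) = {N} ∉ τ ✗.
  V = {[L=M], [N]}: π^{-1}(V) = {L, M, N} ∈ τ ✓.
Open sets in the quotient: τ_Q = {{}, {[L=M]}, {[L=M], [N]}} (3 elements).


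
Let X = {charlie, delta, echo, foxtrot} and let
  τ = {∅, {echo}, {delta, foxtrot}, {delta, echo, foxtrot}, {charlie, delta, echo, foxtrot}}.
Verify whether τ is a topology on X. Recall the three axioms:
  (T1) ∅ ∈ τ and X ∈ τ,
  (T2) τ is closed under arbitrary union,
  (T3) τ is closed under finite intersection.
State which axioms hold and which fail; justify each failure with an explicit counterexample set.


τ IS a topology on X.

Axiom (T1): ∅ ∈ τ? Yes; X ∈ τ? Yes.
Axiom (T2/T3): check pairwise unions and intersections of members of τ.
All pairwise intersections and unions checked — each lies in τ. Therefore τ satisfies (T1), (T2), (T3): it IS a topology on X.


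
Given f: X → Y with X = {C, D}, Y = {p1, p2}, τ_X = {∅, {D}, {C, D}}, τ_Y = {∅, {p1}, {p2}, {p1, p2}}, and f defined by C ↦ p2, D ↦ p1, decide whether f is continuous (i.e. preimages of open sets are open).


f is NOT continuous.

Compute f^{-1}(U) for each U ∈ τ_Y:
  U = ∅: f^{-1}(U) = ∅ ∈ τ_X ✓.
  U = {p1}: f^{-1}(U) = {D} ∈ τ_X ✓.
  U = {p2}: f^{-1}(U) = {C} ∉ τ_X ✗.
  U = {p1, p2}: f^{-1}(U) = {C, D} ∈ τ_X ✓.
Found U = {p2} with f^{-1}(U) = {C} not in τ_X. Therefore f is NOT continuous.


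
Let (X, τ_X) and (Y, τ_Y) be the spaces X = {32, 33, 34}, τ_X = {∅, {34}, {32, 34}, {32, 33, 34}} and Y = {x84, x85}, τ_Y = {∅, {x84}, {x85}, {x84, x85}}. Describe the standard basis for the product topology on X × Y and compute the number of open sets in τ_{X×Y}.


Basis B = {∅ × ∅, {34} × {x84}, {34} × {x85}, {32, 34} × {x84}, {32, 34} × {x85}, {34} × {x84, x85}, {32, 33, 34} × {x84}, {32, 33, 34} × {x85}, {32, 34} × {x84, x85}, {32, 33, 34} × {x84, x85}}; |τ_{X×Y}| = 16.

Enumerate products U × V with U ∈ τ_X, V ∈ τ_Y (deduplicated):
  ∅ × ∅ = {} (∅)
  {34} × {x84} = {(34,x84)}
  {34} × {x85} = {(34,x85)}
  {32, 34} × {x84} = {(32,x84), (34,x84)}
  {32, 34} × {x85} = {(32,x85), (34,x85)}
  {34} × {x84, x85} = {(34,x84), (34,x85)}
  {32, 33, 34} × {x84} = {(32,x84), (33,x84), (34,x84)}
  {32, 33, 34} × {x85} = {(32,x85), (33,x85), (34,x85)}
  {32, 34} × {x84, x85} = {(32,x84), (32,x85), (34,x84), (34,x85)}
  {32, 33, 34} × {x84, x85} = {(32,x84), (32,x85), (33,x84), (33,x85), (34,x84), (34,x85)}
These 10 distinct sets form the basis B.
Close under arbitrary unions to get τ_{X×Y}; counting gives |τ_{X×Y}| = 16.


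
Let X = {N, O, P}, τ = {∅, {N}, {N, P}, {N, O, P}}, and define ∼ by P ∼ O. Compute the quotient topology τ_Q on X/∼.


X/∼ = {[N], [O=P]}; |τ_Q| = 3.

Equivalence classes: [N], [O=P].
Quotient map π: X → X/∼ sends N ↦ [N], O ↦ [O=P], P ↦ [O=P].
For each subset V ⊆ X/∼, compute π^{-1}(V) ⊆ X and check whether π^{-1}(V) ∈ τ. V is open in τ_Q iff π^{-1}(V) ∈ τ.
  V = {}: π^{-1}(V) = ∅ ∈ τ ✓.
  V = {[N]}: π^{-1}(V) = {N} ∈ τ ✓.
  V = {[O=P]}: π^{-1}(V) = {O, P} ∉ τ ✗.
  V = {[N], [O=P]}: π^{-1}(V) = {N, O, P} ∈ τ ✓.
Open sets in the quotient: τ_Q = {{}, {[N]}, {[N], [O=P]}} (3 elements).
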